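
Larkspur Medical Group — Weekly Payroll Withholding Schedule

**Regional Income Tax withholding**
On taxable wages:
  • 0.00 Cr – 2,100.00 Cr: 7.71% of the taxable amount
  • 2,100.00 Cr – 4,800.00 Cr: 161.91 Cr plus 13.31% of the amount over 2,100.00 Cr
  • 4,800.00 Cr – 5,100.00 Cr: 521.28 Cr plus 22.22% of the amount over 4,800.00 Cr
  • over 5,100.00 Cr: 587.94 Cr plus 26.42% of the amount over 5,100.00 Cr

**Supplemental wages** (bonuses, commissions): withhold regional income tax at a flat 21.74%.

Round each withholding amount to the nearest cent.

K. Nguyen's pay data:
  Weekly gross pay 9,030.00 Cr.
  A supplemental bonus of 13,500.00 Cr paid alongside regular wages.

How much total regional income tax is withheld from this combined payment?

Regional Income Tax: taxable = 9,030.00 Cr
  587.94 Cr + 26.42% × (9,030.00 Cr − 5,100.00 Cr) = 587.94 Cr + 26.42% × 3,930.00 Cr = 1,626.25 Cr
Supplemental (21.74% flat on bonus): 21.74% × 13,500.00 Cr = 2,934.90 Cr
Total regional income tax: 1,626.25 Cr + 2,934.90 Cr = 4,561.15 Cr

4,561.15 Cr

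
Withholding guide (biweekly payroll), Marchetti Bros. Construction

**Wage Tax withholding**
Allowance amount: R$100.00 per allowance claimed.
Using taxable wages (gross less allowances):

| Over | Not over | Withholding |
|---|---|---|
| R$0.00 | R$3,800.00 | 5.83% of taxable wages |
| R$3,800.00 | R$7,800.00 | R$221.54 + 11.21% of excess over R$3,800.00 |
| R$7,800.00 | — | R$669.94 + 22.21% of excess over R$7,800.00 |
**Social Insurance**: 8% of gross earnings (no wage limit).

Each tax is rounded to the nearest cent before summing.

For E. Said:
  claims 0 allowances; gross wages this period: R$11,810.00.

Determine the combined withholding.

R$2,505.36

Wage Tax: taxable = R$11,810.00
  R$669.94 + 22.21% × (R$11,810.00 − R$7,800.00) = R$669.94 + 22.21% × R$4,010.00 = R$1,560.56
Social Insurance: 8% × R$11,810.00 = R$944.80
Total: R$1,560.56 + R$944.80 = R$2,505.36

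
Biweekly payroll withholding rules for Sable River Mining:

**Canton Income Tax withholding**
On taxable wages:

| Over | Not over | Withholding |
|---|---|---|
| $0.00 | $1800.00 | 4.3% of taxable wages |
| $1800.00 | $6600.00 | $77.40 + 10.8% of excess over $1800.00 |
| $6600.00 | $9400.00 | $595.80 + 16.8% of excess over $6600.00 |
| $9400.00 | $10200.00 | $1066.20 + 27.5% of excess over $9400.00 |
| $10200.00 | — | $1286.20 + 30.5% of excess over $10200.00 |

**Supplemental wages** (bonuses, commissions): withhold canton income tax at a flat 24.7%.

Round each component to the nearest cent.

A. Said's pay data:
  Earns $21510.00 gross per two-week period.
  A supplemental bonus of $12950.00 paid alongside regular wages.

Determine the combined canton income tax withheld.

$7934.40

Canton Income Tax: taxable = $21510.00
  $1286.20 + 30.5% × ($21510.00 − $10200.00) = $1286.20 + 30.5% × $11310.00 = $4735.75
Supplemental (24.7% flat on bonus): 24.7% × $12950.00 = $3198.65
Total canton income tax: $4735.75 + $3198.65 = $7934.40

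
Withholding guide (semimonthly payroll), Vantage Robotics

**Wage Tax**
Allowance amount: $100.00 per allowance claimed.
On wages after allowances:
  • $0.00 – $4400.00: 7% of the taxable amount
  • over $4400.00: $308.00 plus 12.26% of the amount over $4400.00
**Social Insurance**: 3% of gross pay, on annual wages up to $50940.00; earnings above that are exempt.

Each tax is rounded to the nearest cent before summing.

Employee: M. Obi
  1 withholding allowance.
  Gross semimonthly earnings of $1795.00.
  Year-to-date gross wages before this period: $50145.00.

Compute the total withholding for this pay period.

Wage Tax: taxable = $1795.00 − 1×$100.00 = $1695.00
  7% × $1695.00 = $118.65
Social Insurance: cap $50940.00 − YTD $50145.00 = $795.00 subject; 3% × $795.00 = $23.85
Total: $118.65 + $23.85 = $142.50

$142.50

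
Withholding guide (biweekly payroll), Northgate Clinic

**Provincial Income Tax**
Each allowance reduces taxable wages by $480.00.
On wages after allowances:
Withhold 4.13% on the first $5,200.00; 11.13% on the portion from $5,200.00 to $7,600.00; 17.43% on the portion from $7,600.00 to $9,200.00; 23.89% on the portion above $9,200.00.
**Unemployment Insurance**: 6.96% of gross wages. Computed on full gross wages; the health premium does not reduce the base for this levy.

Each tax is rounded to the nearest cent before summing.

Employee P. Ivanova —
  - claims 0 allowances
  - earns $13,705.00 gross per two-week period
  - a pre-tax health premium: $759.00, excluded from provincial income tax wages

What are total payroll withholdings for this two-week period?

$2,609.55

Provincial Income Tax: taxable = $13,705.00 − $759.00 = $12,946.00
  $760.76 + 23.89% × ($12,946.00 − $9,200.00) = $760.76 + 23.89% × $3,746.00 = $1,655.68
Unemployment Insurance: 6.96% × $13,705.00 = $953.87
Total: $1,655.68 + $953.87 = $2,609.55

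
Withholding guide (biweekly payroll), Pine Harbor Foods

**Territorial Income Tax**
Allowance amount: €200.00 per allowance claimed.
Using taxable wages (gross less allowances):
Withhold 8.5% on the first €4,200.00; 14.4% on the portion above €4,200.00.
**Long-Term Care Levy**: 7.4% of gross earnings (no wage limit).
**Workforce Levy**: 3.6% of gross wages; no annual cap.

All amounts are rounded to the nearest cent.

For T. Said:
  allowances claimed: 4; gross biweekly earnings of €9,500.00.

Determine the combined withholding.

€2,050.00

Territorial Income Tax: taxable = €9,500.00 − 4×€200.00 = €8,700.00
  €357.00 + 14.4% × (€8,700.00 − €4,200.00) = €357.00 + 14.4% × €4,500.00 = €1,005.00
Long-Term Care Levy: 7.4% × €9,500.00 = €703.00
Workforce Levy: 3.6% × €9,500.00 = €342.00
Total: €1,005.00 + €703.00 + €342.00 = €2,050.00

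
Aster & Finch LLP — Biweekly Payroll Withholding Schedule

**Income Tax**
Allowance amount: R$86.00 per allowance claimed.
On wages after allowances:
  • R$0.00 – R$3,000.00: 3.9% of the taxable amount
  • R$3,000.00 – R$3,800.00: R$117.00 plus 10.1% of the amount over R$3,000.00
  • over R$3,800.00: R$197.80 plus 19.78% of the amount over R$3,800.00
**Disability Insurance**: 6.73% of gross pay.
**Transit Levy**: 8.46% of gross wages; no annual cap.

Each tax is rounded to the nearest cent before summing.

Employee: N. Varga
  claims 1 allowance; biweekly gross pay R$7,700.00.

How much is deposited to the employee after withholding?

R$5,578.16

Income Tax: taxable = R$7,700.00 − 1×R$86.00 = R$7,614.00
  R$197.80 + 19.78% × (R$7,614.00 − R$3,800.00) = R$197.80 + 19.78% × R$3,814.00 = R$952.21
Disability Insurance: 6.73% × R$7,700.00 = R$518.21
Transit Levy: 8.46% × R$7,700.00 = R$651.42
Total withheld: R$952.21 + R$518.21 + R$651.42 = R$2,121.84
Net pay: R$7,700.00 − R$2,121.84 = R$5,578.16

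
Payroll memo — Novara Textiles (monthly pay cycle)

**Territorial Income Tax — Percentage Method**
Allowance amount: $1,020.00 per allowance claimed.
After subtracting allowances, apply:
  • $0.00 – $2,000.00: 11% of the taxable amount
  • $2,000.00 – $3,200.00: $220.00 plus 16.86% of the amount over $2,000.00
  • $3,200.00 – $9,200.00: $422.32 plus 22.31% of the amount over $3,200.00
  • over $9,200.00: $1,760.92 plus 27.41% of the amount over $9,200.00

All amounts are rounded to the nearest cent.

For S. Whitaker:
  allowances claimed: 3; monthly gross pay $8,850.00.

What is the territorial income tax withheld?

$1,000.15

Territorial Income Tax: taxable = $8,850.00 − 3×$1,020.00 = $5,790.00
  $422.32 + 22.31% × ($5,790.00 − $3,200.00) = $422.32 + 22.31% × $2,590.00 = $1,000.15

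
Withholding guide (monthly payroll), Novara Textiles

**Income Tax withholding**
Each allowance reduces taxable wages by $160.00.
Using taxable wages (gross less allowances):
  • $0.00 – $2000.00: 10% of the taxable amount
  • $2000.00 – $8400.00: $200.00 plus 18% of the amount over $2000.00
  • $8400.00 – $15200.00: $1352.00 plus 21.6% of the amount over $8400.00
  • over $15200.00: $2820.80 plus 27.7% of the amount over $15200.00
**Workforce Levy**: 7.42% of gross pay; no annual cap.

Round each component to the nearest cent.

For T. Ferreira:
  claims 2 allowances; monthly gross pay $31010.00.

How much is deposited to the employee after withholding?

$21597.53

Income Tax: taxable = $31010.00 − 2×$160.00 = $30690.00
  $2820.80 + 27.7% × ($30690.00 − $15200.00) = $2820.80 + 27.7% × $15490.00 = $7111.53
Workforce Levy: 7.42% × $31010.00 = $2300.94
Total withheld: $7111.53 + $2300.94 = $9412.47
Net pay: $31010.00 − $9412.47 = $21597.53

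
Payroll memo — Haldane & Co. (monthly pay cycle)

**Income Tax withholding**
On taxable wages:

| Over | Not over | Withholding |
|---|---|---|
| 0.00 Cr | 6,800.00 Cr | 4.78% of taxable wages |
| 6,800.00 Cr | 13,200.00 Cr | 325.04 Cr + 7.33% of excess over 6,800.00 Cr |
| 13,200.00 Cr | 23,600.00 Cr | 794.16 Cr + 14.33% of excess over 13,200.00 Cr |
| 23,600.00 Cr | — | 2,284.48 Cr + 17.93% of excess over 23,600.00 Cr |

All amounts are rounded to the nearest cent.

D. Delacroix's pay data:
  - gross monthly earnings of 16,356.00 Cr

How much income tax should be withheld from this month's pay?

Income Tax: taxable = 16,356.00 Cr
  794.16 Cr + 14.33% × (16,356.00 Cr − 13,200.00 Cr) = 794.16 Cr + 14.33% × 3,156.00 Cr = 1,246.41 Cr

1,246.41 Cr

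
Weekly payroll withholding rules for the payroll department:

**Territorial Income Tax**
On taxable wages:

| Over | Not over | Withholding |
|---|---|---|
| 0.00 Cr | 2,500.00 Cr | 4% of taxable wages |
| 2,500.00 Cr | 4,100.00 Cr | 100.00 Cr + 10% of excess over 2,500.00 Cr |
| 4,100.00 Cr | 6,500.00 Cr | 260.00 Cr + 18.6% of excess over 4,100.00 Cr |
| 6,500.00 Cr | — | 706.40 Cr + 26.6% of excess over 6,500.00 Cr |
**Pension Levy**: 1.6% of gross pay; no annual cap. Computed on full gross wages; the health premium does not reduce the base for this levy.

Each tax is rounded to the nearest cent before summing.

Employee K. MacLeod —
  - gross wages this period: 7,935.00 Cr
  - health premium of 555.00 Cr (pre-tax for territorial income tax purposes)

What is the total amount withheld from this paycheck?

Territorial Income Tax: taxable = 7,935.00 Cr − 555.00 Cr = 7,380.00 Cr
  706.40 Cr + 26.6% × (7,380.00 Cr − 6,500.00 Cr) = 706.40 Cr + 26.6% × 880.00 Cr = 940.48 Cr
Pension Levy: 1.6% × 7,935.00 Cr = 126.96 Cr
Total: 940.48 Cr + 126.96 Cr = 1,067.44 Cr

1,067.44 Cr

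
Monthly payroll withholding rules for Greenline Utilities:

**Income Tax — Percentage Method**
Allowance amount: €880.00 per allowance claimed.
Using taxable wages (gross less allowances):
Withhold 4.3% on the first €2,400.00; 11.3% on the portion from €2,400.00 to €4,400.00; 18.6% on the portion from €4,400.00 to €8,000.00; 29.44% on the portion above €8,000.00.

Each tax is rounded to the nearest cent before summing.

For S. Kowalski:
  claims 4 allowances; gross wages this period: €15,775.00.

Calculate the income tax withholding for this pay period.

€2,251.47

Income Tax: taxable = €15,775.00 − 4×€880.00 = €12,255.00
  €998.80 + 29.44% × (€12,255.00 − €8,000.00) = €998.80 + 29.44% × €4,255.00 = €2,251.47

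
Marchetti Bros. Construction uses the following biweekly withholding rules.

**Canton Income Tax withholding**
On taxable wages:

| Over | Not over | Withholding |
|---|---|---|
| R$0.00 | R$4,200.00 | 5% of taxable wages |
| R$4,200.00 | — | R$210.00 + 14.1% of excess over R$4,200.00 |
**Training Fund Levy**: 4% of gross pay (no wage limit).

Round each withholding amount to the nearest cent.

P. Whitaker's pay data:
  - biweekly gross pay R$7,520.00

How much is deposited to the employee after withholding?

Canton Income Tax: taxable = R$7,520.00
  R$210.00 + 14.1% × (R$7,520.00 − R$4,200.00) = R$210.00 + 14.1% × R$3,320.00 = R$678.12
Training Fund Levy: 4% × R$7,520.00 = R$300.80
Total withheld: R$678.12 + R$300.80 = R$978.92
Net pay: R$7,520.00 − R$978.92 = R$6,541.08

R$6,541.08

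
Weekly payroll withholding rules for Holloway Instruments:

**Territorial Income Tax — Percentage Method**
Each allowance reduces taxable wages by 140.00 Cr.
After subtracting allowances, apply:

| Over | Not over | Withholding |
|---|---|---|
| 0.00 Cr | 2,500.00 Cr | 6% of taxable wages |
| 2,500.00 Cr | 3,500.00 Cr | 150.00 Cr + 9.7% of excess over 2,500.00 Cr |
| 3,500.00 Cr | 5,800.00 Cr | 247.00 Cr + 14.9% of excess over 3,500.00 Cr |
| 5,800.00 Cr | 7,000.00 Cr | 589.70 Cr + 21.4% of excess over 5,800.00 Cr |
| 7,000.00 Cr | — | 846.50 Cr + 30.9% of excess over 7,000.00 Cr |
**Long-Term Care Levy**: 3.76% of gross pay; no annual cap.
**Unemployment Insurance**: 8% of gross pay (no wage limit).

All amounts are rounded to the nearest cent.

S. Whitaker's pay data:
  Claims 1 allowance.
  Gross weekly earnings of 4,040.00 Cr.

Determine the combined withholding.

781.70 Cr

Territorial Income Tax: taxable = 4,040.00 Cr − 1×140.00 Cr = 3,900.00 Cr
  247.00 Cr + 14.9% × (3,900.00 Cr − 3,500.00 Cr) = 247.00 Cr + 14.9% × 400.00 Cr = 306.60 Cr
Long-Term Care Levy: 3.76% × 4,040.00 Cr = 151.90 Cr
Unemployment Insurance: 8% × 4,040.00 Cr = 323.20 Cr
Total: 306.60 Cr + 151.90 Cr + 323.20 Cr = 781.70 Cr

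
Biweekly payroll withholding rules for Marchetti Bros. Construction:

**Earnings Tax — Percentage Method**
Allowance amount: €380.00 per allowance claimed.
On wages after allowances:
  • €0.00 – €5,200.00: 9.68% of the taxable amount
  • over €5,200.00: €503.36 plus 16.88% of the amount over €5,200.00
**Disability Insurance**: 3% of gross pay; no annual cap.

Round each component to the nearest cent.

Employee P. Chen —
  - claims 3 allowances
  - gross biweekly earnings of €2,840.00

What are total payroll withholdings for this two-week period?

€249.76

Earnings Tax: taxable = €2,840.00 − 3×€380.00 = €1,700.00
  9.68% × €1,700.00 = €164.56
Disability Insurance: 3% × €2,840.00 = €85.20
Total: €164.56 + €85.20 = €249.76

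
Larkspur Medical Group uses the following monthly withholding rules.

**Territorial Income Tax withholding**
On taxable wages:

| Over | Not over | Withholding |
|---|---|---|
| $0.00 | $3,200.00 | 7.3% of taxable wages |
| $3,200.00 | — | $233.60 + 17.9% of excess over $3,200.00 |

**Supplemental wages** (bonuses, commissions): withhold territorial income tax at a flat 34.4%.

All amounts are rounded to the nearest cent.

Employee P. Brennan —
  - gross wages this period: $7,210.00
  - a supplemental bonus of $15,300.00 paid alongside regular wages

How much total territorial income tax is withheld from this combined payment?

Territorial Income Tax: taxable = $7,210.00
  $233.60 + 17.9% × ($7,210.00 − $3,200.00) = $233.60 + 17.9% × $4,010.00 = $951.39
Supplemental (34.4% flat on bonus): 34.4% × $15,300.00 = $5,263.20
Total territorial income tax: $951.39 + $5,263.20 = $6,214.59

$6,214.59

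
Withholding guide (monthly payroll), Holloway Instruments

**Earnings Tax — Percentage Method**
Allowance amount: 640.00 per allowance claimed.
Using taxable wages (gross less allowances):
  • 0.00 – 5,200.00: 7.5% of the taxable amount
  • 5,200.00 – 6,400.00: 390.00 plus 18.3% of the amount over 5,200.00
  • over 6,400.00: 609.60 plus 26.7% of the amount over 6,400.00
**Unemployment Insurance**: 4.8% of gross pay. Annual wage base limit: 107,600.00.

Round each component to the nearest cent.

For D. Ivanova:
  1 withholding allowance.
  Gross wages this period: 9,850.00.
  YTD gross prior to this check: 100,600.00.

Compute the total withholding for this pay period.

Earnings Tax: taxable = 9,850.00 − 1×640.00 = 9,210.00
  609.60 + 26.7% × (9,210.00 − 6,400.00) = 609.60 + 26.7% × 2,810.00 = 1,359.87
Unemployment Insurance: cap 107,600.00 − YTD 100,600.00 = 7,000.00 subject; 4.8% × 7,000.00 = 336.00
Total: 1,359.87 + 336.00 = 1,695.87

1,695.87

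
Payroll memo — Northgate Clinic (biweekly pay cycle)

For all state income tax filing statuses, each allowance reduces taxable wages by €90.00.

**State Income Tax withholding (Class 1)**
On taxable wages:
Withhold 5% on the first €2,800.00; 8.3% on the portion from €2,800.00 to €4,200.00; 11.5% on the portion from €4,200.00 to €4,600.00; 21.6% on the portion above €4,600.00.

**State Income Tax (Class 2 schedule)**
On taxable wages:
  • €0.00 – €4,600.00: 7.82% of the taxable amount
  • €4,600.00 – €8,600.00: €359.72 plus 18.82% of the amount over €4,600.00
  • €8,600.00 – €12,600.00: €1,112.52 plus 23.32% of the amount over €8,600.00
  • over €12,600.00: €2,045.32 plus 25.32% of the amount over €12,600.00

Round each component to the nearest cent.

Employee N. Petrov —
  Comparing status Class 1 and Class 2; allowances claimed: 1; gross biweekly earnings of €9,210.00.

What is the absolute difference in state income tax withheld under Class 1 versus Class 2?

State Income Tax (Class 1): taxable = €9,210.00 − 1×€90.00 = €9,120.00
  €302.20 + 21.6% × (€9,120.00 − €4,600.00) = €302.20 + 21.6% × €4,520.00 = €1,278.52
State Income Tax (Class 2): taxable = €9,210.00 − 1×€90.00 = €9,120.00
  €1,112.52 + 23.32% × (€9,120.00 − €8,600.00) = €1,112.52 + 23.32% × €520.00 = €1,233.78
Difference: |€1,278.52 − €1,233.78| = €44.74 (higher under Class 1)

€44.74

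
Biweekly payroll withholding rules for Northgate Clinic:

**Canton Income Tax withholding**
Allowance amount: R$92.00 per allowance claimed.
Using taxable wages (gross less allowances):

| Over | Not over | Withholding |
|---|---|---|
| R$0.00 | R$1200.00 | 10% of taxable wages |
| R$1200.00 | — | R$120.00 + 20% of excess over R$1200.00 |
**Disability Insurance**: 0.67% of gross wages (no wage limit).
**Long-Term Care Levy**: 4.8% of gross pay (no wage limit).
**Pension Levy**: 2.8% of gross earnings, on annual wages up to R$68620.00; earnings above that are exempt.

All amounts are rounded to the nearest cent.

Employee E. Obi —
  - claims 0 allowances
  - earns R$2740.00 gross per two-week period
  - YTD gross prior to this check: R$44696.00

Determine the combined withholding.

Canton Income Tax: taxable = R$2740.00
  R$120.00 + 20% × (R$2740.00 − R$1200.00) = R$120.00 + 20% × R$1540.00 = R$428.00
Disability Insurance: 0.67% × R$2740.00 = R$18.36
Long-Term Care Levy: 4.8% × R$2740.00 = R$131.52
Pension Levy: 2.8% × R$2740.00 = R$76.72
Total: R$428.00 + R$18.36 + R$131.52 + R$76.72 = R$654.60

R$654.60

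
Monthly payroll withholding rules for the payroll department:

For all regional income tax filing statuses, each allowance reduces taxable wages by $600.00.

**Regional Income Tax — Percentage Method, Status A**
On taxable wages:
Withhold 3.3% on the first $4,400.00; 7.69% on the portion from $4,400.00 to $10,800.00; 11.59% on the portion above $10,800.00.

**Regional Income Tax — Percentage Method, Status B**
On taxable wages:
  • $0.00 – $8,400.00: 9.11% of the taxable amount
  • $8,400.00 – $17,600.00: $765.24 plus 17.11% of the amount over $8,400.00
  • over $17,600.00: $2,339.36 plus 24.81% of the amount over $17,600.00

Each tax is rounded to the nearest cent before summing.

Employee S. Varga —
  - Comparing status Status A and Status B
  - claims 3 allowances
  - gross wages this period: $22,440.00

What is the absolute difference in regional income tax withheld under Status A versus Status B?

Regional Income Tax (Status A): taxable = $22,440.00 − 3×$600.00 = $20,640.00
  $637.36 + 11.59% × ($20,640.00 − $10,800.00) = $637.36 + 11.59% × $9,840.00 = $1,777.82
Regional Income Tax (Status B): taxable = $22,440.00 − 3×$600.00 = $20,640.00
  $2,339.36 + 24.81% × ($20,640.00 − $17,600.00) = $2,339.36 + 24.81% × $3,040.00 = $3,093.58
Difference: |$1,777.82 − $3,093.58| = $1,315.76 (higher under Status B)

$1,315.76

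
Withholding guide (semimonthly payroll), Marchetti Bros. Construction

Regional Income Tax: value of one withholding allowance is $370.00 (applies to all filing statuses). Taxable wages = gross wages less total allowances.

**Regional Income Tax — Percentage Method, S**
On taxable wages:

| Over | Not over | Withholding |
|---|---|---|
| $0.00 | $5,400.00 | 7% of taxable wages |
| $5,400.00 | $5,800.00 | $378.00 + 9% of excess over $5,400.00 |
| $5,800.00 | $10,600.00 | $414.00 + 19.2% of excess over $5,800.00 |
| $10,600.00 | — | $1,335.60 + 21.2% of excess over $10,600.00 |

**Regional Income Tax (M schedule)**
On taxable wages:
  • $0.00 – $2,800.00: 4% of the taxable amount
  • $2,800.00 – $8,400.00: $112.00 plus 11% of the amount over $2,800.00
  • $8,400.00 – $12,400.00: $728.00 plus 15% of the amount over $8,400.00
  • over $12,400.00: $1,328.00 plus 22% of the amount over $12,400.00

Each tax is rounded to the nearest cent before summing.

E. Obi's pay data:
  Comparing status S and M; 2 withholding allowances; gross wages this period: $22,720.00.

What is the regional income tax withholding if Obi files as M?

Regional Income Tax (M): taxable = $22,720.00 − 2×$370.00 = $21,980.00
  $1,328.00 + 22% × ($21,980.00 − $12,400.00) = $1,328.00 + 22% × $9,580.00 = $3,435.60

$3,435.60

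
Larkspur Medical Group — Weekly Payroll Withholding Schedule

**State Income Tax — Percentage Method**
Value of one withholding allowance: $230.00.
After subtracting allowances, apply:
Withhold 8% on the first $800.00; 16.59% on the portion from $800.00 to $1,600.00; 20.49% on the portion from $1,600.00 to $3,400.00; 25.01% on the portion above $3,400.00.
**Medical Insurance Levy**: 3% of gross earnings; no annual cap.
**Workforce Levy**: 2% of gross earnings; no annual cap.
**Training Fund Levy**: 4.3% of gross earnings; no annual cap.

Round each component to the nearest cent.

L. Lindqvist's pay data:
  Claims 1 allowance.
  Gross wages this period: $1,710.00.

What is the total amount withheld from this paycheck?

State Income Tax: taxable = $1,710.00 − 1×$230.00 = $1,480.00
  $64.00 + 16.59% × ($1,480.00 − $800.00) = $64.00 + 16.59% × $680.00 = $176.81
Medical Insurance Levy: 3% × $1,710.00 = $51.30
Workforce Levy: 2% × $1,710.00 = $34.20
Training Fund Levy: 4.3% × $1,710.00 = $73.53
Total: $176.81 + $51.30 + $34.20 + $73.53 = $335.84

$335.84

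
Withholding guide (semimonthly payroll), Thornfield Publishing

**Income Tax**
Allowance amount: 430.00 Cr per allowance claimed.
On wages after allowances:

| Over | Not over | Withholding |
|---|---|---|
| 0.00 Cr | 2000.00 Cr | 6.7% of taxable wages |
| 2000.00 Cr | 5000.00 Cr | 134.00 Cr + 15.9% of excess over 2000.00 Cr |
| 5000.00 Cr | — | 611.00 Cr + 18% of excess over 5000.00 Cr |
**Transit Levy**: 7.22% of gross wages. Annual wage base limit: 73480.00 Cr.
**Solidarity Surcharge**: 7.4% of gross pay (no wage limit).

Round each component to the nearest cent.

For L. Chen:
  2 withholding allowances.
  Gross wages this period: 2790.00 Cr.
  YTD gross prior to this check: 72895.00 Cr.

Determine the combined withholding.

378.01 Cr

Income Tax: taxable = 2790.00 Cr − 2×430.00 Cr = 1930.00 Cr
  6.7% × 1930.00 Cr = 129.31 Cr
Transit Levy: cap 73480.00 Cr − YTD 72895.00 Cr = 585.00 Cr subject; 7.22% × 585.00 Cr = 42.24 Cr
Solidarity Surcharge: 7.4% × 2790.00 Cr = 206.46 Cr
Total: 129.31 Cr + 42.24 Cr + 206.46 Cr = 378.01 Cr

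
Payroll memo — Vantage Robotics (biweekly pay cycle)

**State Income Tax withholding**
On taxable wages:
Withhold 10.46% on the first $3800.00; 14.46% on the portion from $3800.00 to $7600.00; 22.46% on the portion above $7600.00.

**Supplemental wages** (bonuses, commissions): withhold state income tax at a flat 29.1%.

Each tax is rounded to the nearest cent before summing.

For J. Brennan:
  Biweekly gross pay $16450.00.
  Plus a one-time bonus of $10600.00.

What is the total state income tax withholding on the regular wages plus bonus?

State Income Tax: taxable = $16450.00
  $946.96 + 22.46% × ($16450.00 − $7600.00) = $946.96 + 22.46% × $8850.00 = $2934.67
Supplemental (29.1% flat on bonus): 29.1% × $10600.00 = $3084.60
Total state income tax: $2934.67 + $3084.60 = $6019.27

$6019.27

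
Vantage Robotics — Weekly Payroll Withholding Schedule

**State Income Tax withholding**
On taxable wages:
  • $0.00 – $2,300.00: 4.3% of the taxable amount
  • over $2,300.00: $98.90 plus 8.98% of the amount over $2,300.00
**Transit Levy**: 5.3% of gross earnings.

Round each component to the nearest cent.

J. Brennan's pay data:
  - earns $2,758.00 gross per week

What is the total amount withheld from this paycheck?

$286.20

State Income Tax: taxable = $2,758.00
  $98.90 + 8.98% × ($2,758.00 − $2,300.00) = $98.90 + 8.98% × $458.00 = $140.03
Transit Levy: 5.3% × $2,758.00 = $146.17
Total: $140.03 + $146.17 = $286.20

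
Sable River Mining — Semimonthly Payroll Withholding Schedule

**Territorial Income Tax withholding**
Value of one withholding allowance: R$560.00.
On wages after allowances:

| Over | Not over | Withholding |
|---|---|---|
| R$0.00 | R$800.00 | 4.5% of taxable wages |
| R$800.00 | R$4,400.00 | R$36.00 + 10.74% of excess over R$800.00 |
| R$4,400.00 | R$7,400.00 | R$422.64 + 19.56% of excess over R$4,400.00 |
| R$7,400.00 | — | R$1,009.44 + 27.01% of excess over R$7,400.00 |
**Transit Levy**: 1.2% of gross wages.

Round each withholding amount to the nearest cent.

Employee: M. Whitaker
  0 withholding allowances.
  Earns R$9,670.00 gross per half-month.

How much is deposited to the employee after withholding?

Territorial Income Tax: taxable = R$9,670.00
  R$1,009.44 + 27.01% × (R$9,670.00 − R$7,400.00) = R$1,009.44 + 27.01% × R$2,270.00 = R$1,622.57
Transit Levy: 1.2% × R$9,670.00 = R$116.04
Total withheld: R$1,622.57 + R$116.04 = R$1,738.61
Net pay: R$9,670.00 − R$1,738.61 = R$7,931.39

R$7,931.39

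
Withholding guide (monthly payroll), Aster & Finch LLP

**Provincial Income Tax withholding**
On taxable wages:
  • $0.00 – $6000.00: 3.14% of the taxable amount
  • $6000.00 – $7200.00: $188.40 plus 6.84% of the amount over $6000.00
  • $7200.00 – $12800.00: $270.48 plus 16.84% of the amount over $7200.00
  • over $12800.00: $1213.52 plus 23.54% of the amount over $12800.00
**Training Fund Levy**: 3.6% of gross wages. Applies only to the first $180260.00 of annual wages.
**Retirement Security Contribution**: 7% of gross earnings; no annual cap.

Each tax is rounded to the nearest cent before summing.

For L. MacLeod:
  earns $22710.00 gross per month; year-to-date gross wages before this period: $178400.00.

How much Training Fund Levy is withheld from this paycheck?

$66.96

Training Fund Levy: cap $180260.00 − YTD $178400.00 = $1860.00 subject; 3.6% × $1860.00 = $66.96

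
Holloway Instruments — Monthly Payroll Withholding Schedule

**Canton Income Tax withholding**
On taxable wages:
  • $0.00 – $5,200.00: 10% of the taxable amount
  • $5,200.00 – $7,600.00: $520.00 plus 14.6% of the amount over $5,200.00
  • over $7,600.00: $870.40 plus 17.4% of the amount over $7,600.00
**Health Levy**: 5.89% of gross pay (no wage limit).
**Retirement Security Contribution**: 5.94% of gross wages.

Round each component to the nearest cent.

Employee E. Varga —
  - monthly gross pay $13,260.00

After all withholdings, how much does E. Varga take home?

$9,836.11

Canton Income Tax: taxable = $13,260.00
  $870.40 + 17.4% × ($13,260.00 − $7,600.00) = $870.40 + 17.4% × $5,660.00 = $1,855.24
Health Levy: 5.89% × $13,260.00 = $781.01
Retirement Security Contribution: 5.94% × $13,260.00 = $787.64
Total withheld: $1,855.24 + $781.01 + $787.64 = $3,423.89
Net pay: $13,260.00 − $3,423.89 = $9,836.11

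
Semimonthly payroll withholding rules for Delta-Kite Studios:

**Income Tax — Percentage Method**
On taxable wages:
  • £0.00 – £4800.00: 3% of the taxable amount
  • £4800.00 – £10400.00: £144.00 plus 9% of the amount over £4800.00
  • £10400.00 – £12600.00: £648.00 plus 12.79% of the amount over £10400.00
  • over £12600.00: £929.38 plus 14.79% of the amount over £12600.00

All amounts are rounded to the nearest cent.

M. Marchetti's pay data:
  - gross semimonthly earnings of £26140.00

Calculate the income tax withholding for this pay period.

£2931.95

Income Tax: taxable = £26140.00
  £929.38 + 14.79% × (£26140.00 − £12600.00) = £929.38 + 14.79% × £13540.00 = £2931.95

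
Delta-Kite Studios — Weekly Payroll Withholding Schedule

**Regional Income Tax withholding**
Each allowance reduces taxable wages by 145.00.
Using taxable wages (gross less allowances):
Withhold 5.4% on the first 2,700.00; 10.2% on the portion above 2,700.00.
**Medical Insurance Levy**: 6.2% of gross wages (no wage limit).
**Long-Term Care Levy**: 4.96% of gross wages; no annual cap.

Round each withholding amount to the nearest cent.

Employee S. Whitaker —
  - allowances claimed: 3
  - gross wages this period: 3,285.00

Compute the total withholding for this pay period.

527.71

Regional Income Tax: taxable = 3,285.00 − 3×145.00 = 2,850.00
  145.80 + 10.2% × (2,850.00 − 2,700.00) = 145.80 + 10.2% × 150.00 = 161.10
Medical Insurance Levy: 6.2% × 3,285.00 = 203.67
Long-Term Care Levy: 4.96% × 3,285.00 = 162.94
Total: 161.10 + 203.67 + 162.94 = 527.71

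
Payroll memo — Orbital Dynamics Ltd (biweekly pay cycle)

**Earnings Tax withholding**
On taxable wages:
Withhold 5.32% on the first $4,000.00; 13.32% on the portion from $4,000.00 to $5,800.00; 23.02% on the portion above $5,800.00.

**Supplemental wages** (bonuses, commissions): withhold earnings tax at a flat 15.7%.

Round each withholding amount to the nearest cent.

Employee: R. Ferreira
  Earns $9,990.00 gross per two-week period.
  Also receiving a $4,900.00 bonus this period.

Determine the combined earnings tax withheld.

$2,186.40

Earnings Tax: taxable = $9,990.00
  $452.56 + 23.02% × ($9,990.00 − $5,800.00) = $452.56 + 23.02% × $4,190.00 = $1,417.10
Supplemental (15.7% flat on bonus): 15.7% × $4,900.00 = $769.30
Total earnings tax: $1,417.10 + $769.30 = $2,186.40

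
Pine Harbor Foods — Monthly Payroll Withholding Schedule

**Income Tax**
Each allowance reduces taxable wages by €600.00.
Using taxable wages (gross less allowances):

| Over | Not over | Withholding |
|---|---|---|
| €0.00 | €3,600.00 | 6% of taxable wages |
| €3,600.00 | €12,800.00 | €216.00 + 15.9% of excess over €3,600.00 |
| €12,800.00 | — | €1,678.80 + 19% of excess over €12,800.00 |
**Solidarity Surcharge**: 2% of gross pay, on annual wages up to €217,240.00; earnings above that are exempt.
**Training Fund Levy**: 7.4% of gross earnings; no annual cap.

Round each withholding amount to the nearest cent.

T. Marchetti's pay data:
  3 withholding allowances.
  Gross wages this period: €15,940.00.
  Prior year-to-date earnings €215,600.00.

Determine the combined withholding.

€3,145.76

Income Tax: taxable = €15,940.00 − 3×€600.00 = €14,140.00
  €1,678.80 + 19% × (€14,140.00 − €12,800.00) = €1,678.80 + 19% × €1,340.00 = €1,933.40
Solidarity Surcharge: cap €217,240.00 − YTD €215,600.00 = €1,640.00 subject; 2% × €1,640.00 = €32.80
Training Fund Levy: 7.4% × €15,940.00 = €1,179.56
Total: €1,933.40 + €32.80 + €1,179.56 = €3,145.76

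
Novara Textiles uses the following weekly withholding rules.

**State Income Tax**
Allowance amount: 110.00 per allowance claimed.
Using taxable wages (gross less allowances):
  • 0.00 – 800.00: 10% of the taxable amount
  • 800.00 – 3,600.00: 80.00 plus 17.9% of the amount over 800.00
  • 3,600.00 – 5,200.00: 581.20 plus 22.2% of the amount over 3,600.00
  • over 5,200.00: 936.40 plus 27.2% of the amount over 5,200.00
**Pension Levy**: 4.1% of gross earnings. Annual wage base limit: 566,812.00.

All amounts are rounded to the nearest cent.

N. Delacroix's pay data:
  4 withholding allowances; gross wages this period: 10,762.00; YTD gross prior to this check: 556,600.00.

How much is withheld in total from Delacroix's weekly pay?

2,748.27

State Income Tax: taxable = 10,762.00 − 4×110.00 = 10,322.00
  936.40 + 27.2% × (10,322.00 − 5,200.00) = 936.40 + 27.2% × 5,122.00 = 2,329.58
Pension Levy: cap 566,812.00 − YTD 556,600.00 = 10,212.00 subject; 4.1% × 10,212.00 = 418.69
Total: 2,329.58 + 418.69 = 2,748.27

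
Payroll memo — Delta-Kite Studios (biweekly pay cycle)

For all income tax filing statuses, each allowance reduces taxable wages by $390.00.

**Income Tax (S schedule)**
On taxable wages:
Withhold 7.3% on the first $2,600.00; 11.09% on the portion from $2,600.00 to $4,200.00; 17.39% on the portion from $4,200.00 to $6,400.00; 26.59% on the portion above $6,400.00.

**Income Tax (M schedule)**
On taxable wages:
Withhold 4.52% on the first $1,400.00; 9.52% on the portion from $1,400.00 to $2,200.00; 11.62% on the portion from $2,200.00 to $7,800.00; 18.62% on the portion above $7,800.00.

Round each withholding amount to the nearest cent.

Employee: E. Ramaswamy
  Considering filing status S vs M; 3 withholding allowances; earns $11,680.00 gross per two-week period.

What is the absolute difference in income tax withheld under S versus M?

$547.91

Income Tax (S): taxable = $11,680.00 − 3×$390.00 = $10,510.00
  $749.82 + 26.59% × ($10,510.00 − $6,400.00) = $749.82 + 26.59% × $4,110.00 = $1,842.67
Income Tax (M): taxable = $11,680.00 − 3×$390.00 = $10,510.00
  $790.16 + 18.62% × ($10,510.00 − $7,800.00) = $790.16 + 18.62% × $2,710.00 = $1,294.76
Difference: |$1,842.67 − $1,294.76| = $547.91 (higher under S)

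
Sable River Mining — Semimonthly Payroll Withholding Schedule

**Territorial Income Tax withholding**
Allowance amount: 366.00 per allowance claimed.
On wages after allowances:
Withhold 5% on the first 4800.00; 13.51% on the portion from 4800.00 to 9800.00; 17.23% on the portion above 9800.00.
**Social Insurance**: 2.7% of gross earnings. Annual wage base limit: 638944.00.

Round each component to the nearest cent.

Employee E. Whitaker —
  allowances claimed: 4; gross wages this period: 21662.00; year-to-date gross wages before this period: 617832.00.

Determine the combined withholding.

3277.10

Territorial Income Tax: taxable = 21662.00 − 4×366.00 = 20198.00
  915.50 + 17.23% × (20198.00 − 9800.00) = 915.50 + 17.23% × 10398.00 = 2707.08
Social Insurance: cap 638944.00 − YTD 617832.00 = 21112.00 subject; 2.7% × 21112.00 = 570.02
Total: 2707.08 + 570.02 = 3277.10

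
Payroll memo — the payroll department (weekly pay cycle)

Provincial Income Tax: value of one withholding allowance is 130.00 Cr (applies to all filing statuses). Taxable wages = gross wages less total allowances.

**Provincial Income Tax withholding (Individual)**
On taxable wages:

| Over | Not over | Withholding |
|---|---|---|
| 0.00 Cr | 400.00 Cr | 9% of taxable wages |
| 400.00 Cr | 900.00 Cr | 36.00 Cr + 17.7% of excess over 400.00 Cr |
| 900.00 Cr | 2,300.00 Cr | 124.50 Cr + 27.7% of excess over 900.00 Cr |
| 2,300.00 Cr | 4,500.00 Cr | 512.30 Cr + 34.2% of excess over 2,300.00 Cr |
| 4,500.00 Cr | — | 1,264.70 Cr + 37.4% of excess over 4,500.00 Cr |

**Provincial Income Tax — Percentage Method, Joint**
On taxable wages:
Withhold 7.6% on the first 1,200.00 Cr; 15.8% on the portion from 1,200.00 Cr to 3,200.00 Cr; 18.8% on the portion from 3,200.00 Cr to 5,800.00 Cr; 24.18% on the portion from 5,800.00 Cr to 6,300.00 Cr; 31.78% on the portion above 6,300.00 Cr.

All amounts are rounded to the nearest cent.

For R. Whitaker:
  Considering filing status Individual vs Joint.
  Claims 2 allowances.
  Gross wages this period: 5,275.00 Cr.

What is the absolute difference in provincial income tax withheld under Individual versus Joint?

708.89 Cr

Provincial Income Tax (Individual): taxable = 5,275.00 Cr − 2×130.00 Cr = 5,015.00 Cr
  1,264.70 Cr + 37.4% × (5,015.00 Cr − 4,500.00 Cr) = 1,264.70 Cr + 37.4% × 515.00 Cr = 1,457.31 Cr
Provincial Income Tax (Joint): taxable = 5,275.00 Cr − 2×130.00 Cr = 5,015.00 Cr
  407.20 Cr + 18.8% × (5,015.00 Cr − 3,200.00 Cr) = 407.20 Cr + 18.8% × 1,815.00 Cr = 748.42 Cr
Difference: |1,457.31 Cr − 748.42 Cr| = 708.89 Cr (higher under Individual)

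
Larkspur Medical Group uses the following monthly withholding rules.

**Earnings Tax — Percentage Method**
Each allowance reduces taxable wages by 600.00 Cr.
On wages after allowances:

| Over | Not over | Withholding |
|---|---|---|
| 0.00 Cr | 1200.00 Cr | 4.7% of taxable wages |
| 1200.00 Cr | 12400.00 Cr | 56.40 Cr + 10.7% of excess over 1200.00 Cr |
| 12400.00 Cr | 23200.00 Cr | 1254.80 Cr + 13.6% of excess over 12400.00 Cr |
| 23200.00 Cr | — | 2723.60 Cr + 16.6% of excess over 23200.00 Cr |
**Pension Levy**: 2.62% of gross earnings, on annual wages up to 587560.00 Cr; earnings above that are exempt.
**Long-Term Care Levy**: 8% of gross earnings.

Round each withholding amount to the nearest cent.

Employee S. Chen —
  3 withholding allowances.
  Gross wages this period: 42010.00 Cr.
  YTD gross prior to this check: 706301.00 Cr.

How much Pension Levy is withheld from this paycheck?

0.00 Cr

Pension Levy: YTD 706301.00 Cr ≥ cap 587560.00 Cr → 0.00 Cr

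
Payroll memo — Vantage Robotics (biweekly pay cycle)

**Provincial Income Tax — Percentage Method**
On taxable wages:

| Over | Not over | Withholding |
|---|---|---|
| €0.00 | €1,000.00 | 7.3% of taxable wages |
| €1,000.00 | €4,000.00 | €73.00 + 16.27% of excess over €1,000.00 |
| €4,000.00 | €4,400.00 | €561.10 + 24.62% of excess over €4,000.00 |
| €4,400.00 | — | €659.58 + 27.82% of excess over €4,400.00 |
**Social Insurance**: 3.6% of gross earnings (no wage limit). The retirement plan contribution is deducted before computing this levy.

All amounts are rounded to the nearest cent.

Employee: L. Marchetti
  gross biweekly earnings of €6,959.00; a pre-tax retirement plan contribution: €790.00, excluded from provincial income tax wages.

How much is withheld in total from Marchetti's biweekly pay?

Provincial Income Tax: taxable = €6,959.00 − €790.00 = €6,169.00
  €659.58 + 27.82% × (€6,169.00 − €4,400.00) = €659.58 + 27.82% × €1,769.00 = €1,151.72
Social Insurance: 3.6% × €6,169.00 = €222.08
Total: €1,151.72 + €222.08 = €1,373.80

€1,373.80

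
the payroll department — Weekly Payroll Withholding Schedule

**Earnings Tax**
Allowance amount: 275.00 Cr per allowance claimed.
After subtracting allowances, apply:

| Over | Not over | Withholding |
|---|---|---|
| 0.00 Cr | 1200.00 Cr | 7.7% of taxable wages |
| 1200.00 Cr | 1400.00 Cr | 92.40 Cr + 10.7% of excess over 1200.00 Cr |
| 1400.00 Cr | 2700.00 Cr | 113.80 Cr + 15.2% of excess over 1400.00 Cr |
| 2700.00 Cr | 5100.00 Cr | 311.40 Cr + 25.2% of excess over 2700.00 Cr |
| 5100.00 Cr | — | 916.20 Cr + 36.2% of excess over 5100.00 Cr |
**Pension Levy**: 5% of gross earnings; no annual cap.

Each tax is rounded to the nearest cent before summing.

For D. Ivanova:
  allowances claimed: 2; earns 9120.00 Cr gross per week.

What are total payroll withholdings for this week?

2628.34 Cr

Earnings Tax: taxable = 9120.00 Cr − 2×275.00 Cr = 8570.00 Cr
  916.20 Cr + 36.2% × (8570.00 Cr − 5100.00 Cr) = 916.20 Cr + 36.2% × 3470.00 Cr = 2172.34 Cr
Pension Levy: 5% × 9120.00 Cr = 456.00 Cr
Total: 2172.34 Cr + 456.00 Cr = 2628.34 Cr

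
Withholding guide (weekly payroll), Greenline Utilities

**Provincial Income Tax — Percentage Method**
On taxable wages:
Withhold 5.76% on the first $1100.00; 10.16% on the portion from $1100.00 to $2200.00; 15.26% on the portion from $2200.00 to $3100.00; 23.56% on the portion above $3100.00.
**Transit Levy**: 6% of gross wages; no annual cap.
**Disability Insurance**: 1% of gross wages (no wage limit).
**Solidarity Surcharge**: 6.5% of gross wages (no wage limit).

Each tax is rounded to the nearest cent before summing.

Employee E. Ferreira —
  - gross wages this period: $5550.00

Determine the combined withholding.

$1638.93

Provincial Income Tax: taxable = $5550.00
  $312.46 + 23.56% × ($5550.00 − $3100.00) = $312.46 + 23.56% × $2450.00 = $889.68
Transit Levy: 6% × $5550.00 = $333.00
Disability Insurance: 1% × $5550.00 = $55.50
Solidarity Surcharge: 6.5% × $5550.00 = $360.75
Total: $889.68 + $333.00 + $55.50 + $360.75 = $1638.93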